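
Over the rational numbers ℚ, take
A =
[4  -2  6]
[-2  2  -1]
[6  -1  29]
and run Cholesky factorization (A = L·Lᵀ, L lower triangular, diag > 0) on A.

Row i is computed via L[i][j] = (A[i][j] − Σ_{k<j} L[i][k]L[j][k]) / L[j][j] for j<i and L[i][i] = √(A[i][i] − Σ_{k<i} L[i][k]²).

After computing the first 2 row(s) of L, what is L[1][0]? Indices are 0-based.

Step 1: L[0][0] = √(4) = 2.
  L[1][0] = (-2) / L[0][0] = -1.
Step 2: L[1][1] = √(1) = 1.

L[1][0] = -1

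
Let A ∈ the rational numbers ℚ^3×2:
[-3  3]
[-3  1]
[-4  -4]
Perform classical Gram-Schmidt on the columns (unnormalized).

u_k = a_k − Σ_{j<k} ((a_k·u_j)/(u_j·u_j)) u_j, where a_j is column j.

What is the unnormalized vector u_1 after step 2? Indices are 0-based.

Step 1: u_0 = a_0 = (-3, -3, -4).
Step 2: u_1 = a_1 − (2/17)·u_0 = (57/17, 23/17, -60/17).

u_1 = (57/17, 23/17, -60/17)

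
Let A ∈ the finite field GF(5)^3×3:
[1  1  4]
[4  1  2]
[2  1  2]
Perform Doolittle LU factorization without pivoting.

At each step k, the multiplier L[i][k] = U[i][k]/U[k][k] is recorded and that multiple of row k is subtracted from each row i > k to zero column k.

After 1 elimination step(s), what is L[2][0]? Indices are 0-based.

[col 0] pivot 1
  R1 -= 4*R0 → (0, 2, 1)  (L[1][0] := 4)
  R2 -= 2*R0 → (0, 4, 4)  (L[2][0] := 2)

L[2][0] = 2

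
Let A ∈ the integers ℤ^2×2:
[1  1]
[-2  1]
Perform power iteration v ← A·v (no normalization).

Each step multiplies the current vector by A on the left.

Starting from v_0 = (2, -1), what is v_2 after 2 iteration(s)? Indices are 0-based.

v_2 = (-4, -7)

v_0 = (2, -1).
v_1 = A·v_0 = (1, -5).
v_2 = A·v_1 = (-4, -7).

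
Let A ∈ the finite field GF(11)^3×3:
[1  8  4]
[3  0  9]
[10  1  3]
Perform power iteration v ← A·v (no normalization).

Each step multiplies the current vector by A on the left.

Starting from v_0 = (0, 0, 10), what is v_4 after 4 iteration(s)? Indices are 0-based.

v_4 = (5, 4, 10)

v_0 = (0, 0, 10).
v_1 = A·v_0 = (7, 2, 8).
v_2 = A·v_1 = (0, 5, 8).
v_3 = A·v_2 = (6, 6, 7).
v_4 = A·v_3 = (5, 4, 10).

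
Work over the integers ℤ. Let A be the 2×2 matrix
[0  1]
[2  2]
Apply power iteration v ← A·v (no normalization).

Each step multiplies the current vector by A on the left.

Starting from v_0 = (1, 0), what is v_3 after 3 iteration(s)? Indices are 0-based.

v_3 = (4, 12)

v_0 = (1, 0).
v_1 = A·v_0 = (0, 2).
v_2 = A·v_1 = (2, 4).
v_3 = A·v_2 = (4, 12).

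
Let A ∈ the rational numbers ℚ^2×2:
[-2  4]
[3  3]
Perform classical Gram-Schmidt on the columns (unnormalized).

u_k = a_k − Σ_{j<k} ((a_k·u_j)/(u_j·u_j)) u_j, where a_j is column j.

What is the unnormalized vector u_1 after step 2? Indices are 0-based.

u_1 = (54/13, 36/13)

Step 1: u_0 = a_0 = (-2, 3).
Step 2: u_1 = a_1 − (1/13)·u_0 = (54/13, 36/13).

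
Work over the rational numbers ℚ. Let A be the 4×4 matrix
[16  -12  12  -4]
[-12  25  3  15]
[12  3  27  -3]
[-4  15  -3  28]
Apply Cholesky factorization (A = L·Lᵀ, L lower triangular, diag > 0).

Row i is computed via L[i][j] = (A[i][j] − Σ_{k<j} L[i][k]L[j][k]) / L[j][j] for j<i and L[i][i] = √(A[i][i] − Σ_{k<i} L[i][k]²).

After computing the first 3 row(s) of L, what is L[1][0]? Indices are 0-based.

L[1][0] = -3

Step 1: L[0][0] = √(16) = 4.
  L[1][0] = (-12) / L[0][0] = -3.
Step 2: L[1][1] = √(16) = 4.
  L[2][0] = (12) / L[0][0] = 3.
  L[2][1] = (12) / L[1][1] = 3.
Step 3: L[2][2] = √(9) = 3.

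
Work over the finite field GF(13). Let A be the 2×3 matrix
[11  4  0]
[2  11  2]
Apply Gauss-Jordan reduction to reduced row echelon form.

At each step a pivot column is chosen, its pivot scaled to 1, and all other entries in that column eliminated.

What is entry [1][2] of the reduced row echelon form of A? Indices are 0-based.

M[1][2] = 1

pivot(0,0)=11: scale R0 → (1, 11, 0)
  clear (1,0): R1 −= (2)R0 → (0, 2, 2)
pivot(1,1)=2: scale R1 → (0, 1, 1)
  clear (0,1): R0 −= (11)R1 → (1, 0, 2)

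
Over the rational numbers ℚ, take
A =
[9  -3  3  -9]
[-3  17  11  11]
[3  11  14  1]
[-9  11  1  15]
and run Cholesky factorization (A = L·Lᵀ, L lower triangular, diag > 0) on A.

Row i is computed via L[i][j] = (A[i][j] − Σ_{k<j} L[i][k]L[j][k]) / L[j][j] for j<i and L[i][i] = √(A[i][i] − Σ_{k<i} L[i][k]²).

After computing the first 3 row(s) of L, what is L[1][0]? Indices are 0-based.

Step 1: L[0][0] = √(9) = 3.
  L[1][0] = (-3) / L[0][0] = -1.
Step 2: L[1][1] = √(16) = 4.
  L[2][0] = (3) / L[0][0] = 1.
  L[2][1] = (12) / L[1][1] = 3.
Step 3: L[2][2] = √(4) = 2.

L[1][0] = -1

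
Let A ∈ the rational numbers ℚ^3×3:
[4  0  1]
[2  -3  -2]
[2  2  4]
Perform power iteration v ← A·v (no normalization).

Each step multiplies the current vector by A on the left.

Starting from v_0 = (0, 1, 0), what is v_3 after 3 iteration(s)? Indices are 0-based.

v_3 = (10, -15, 22)

v_0 = (0, 1, 0).
v_1 = A·v_0 = (0, -3, 2).
v_2 = A·v_1 = (2, 5, 2).
v_3 = A·v_2 = (10, -15, 22).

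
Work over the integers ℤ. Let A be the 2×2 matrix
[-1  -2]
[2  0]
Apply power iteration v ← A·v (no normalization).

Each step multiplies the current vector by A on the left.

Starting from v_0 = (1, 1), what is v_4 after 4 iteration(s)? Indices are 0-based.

v_0 = (1, 1).
v_1 = A·v_0 = (-3, 2).
v_2 = A·v_1 = (-1, -6).
v_3 = A·v_2 = (13, -2).
v_4 = A·v_3 = (-9, 26).

v_4 = (-9, 26)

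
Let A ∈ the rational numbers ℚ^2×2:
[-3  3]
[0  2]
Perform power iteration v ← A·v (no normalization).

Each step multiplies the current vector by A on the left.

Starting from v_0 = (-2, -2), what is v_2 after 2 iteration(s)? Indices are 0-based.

v_2 = (-12, -8)

v_0 = (-2, -2).
v_1 = A·v_0 = (0, -4).
v_2 = A·v_1 = (-12, -8).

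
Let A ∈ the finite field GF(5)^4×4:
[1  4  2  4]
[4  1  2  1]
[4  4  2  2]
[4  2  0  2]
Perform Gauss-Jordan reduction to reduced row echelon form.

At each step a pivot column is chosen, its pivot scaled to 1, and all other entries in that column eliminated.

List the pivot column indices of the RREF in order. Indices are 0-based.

pivot columns: 0, 1, 2, 3

pivot(0,0)=1: scale R0 → (1, 4, 2, 4)
  clear (1,0): R1 −= (4)R0 → (0, 0, 4, 0)
  clear (2,0): R2 −= (4)R0 → (0, 3, 4, 1)
  clear (3,0): R3 −= (4)R0 → (0, 1, 2, 1)
pivot(1,1): swap R1↔R2
pivot(1,1)=3: scale R1 → (0, 1, 3, 2)
  clear (0,1): R0 −= (4)R1 → (1, 0, 0, 1)
  clear (3,1): R3 −= (1)R1 → (0, 0, 4, 4)
pivot(2,2)=4: scale R2 → (0, 0, 1, 0)
  clear (1,2): R1 −= (3)R2 → (0, 1, 0, 2)
  clear (3,2): R3 −= (4)R2 → (0, 0, 0, 4)
pivot(3,3)=4: scale R3 → (0, 0, 0, 1)
  clear (0,3): R0 −= (1)R3 → (1, 0, 0, 0)
  clear (1,3): R1 −= (2)R3 → (0, 1, 0, 0)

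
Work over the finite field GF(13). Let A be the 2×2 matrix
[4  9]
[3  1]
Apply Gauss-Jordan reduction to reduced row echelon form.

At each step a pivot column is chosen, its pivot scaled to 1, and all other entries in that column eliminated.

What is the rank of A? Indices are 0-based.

pivot(0,0)=4: scale R0 → (1, 12)
  clear (1,0): R1 −= (3)R0 → (0, 4)
pivot(1,1)=4: scale R1 → (0, 1)
  clear (0,1): R0 −= (12)R1 → (1, 0)

rank = 2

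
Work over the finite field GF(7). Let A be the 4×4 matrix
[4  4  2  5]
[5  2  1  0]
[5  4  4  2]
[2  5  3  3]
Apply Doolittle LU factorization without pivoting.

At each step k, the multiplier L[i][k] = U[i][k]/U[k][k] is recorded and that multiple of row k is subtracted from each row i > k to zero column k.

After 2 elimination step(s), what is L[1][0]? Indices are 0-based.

L[1][0] = 3

Step 1: pivot at (0,0) is 4.
  row1 ← row1 − (3)·row0  ⇒  L[1][0]=3, U row1=(0, 4, 2, 6)
  row2 ← row2 − (3)·row0  ⇒  L[2][0]=3, U row2=(0, 6, 5, 1)
  row3 ← row3 − (4)·row0  ⇒  L[3][0]=4, U row3=(0, 3, 2, 4)
Step 2: pivot at (1,1) is 4.
  row2 ← row2 − (5)·row1  ⇒  L[2][1]=5, U row2=(0, 0, 2, 6)
  row3 ← row3 − (6)·row1  ⇒  L[3][1]=6, U row3=(0, 0, 4, 3)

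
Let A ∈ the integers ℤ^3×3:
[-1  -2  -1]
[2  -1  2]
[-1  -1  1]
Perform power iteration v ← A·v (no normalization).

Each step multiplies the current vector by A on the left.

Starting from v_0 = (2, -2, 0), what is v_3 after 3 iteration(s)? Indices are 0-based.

v_0 = (2, -2, 0).
v_1 = A·v_0 = (2, 6, 0).
v_2 = A·v_1 = (-14, -2, -8).
v_3 = A·v_2 = (26, -42, 8).

v_3 = (26, -42, 8)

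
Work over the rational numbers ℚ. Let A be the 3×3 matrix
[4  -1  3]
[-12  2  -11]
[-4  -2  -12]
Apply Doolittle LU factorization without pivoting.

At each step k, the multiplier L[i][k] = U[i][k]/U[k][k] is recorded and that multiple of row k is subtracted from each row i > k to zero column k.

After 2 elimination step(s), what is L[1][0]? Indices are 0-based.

Step 1: pivot at (0,0) is 4.
  row1 ← row1 − (-3)·row0  ⇒  L[1][0]=-3, U row1=(0, -1, -2)
  row2 ← row2 − (-1)·row0  ⇒  L[2][0]=-1, U row2=(0, -3, -9)
Step 2: pivot at (1,1) is -1.
  row2 ← row2 − (3)·row1  ⇒  L[2][1]=3, U row2=(0, 0, -3)

L[1][0] = -3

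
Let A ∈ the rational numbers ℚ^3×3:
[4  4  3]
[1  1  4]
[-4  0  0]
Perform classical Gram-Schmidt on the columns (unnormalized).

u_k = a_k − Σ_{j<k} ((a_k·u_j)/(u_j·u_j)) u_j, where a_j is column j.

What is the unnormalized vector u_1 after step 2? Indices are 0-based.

u_1 = (64/33, 16/33, 68/33)

Step 1: u_0 = a_0 = (4, 1, -4).
Step 2: u_1 = a_1 − (17/33)·u_0 = (64/33, 16/33, 68/33).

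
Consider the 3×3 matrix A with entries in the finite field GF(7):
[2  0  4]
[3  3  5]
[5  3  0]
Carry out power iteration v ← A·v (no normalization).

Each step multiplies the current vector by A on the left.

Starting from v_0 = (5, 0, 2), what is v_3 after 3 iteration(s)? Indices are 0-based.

v_0 = (5, 0, 2).
v_1 = A·v_0 = (4, 4, 4).
v_2 = A·v_1 = (3, 2, 4).
v_3 = A·v_2 = (1, 0, 0).

v_3 = (1, 0, 0)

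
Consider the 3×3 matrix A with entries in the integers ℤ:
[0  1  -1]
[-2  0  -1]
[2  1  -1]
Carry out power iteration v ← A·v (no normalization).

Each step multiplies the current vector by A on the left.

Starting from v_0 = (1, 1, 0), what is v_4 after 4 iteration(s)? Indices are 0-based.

v_4 = (25, 16, 21)

v_0 = (1, 1, 0).
v_1 = A·v_0 = (1, -2, 3).
v_2 = A·v_1 = (-5, -5, -3).
v_3 = A·v_2 = (-2, 13, -12).
v_4 = A·v_3 = (25, 16, 21).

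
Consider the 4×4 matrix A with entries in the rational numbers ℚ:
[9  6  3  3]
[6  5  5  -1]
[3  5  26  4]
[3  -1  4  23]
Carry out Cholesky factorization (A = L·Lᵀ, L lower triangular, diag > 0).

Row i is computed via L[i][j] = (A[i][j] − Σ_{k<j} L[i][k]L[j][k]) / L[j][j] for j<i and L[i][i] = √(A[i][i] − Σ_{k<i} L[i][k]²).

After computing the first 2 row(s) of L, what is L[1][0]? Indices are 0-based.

L[1][0] = 2

Step 1: L[0][0] = √(9) = 3.
  L[1][0] = (6) / L[0][0] = 2.
Step 2: L[1][1] = √(1) = 1.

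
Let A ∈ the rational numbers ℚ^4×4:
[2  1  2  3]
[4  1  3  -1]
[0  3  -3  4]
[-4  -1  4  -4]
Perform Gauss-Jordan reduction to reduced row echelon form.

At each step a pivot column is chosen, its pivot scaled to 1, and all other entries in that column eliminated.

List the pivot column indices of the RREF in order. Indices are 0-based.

step 1: normalize row 0 (÷2) = (1, 1/2, 1, 3/2)
  row 1: subtract 4×row0 = (0, -1, -1, -7)
  row 3: subtract -4×row0 = (0, 1, 8, 2)
step 2: normalize row 1 (÷-1) = (0, 1, 1, 7)
  row 0: subtract 1/2×row1 = (1, 0, 1/2, -2)
  row 2: subtract 3×row1 = (0, 0, -6, -17)
  row 3: subtract 1×row1 = (0, 0, 7, -5)
step 3: normalize row 2 (÷-6) = (0, 0, 1, 17/6)
  row 0: subtract 1/2×row2 = (1, 0, 0, -41/12)
  row 1: subtract 1×row2 = (0, 1, 0, 25/6)
  row 3: subtract 7×row2 = (0, 0, 0, -149/6)
step 4: normalize row 3 (÷-149/6) = (0, 0, 0, 1)
  row 0: subtract -41/12×row3 = (1, 0, 0, 0)
  row 1: subtract 25/6×row3 = (0, 1, 0, 0)
  row 2: subtract 17/6×row3 = (0, 0, 1, 0)

pivot columns: 0, 1, 2, 3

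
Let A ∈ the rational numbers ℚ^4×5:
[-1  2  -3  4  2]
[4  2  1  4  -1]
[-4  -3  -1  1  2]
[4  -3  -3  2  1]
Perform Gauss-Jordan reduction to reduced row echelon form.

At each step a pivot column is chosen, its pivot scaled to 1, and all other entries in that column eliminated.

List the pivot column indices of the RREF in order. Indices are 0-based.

[1] R0 /= -1  ⇒  (1, -2, 3, -4, -2)
     R1 -= 4·R0  ⇒  (0, 10, -11, 20, 7)
     R2 -= -4·R0  ⇒  (0, -11, 11, -15, -6)
     R3 -= 4·R0  ⇒  (0, 5, -15, 18, 9)
[2] R1 /= 10  ⇒  (0, 1, -11/10, 2, 7/10)
     R0 -= -2·R1  ⇒  (1, 0, 4/5, 0, -3/5)
     R2 -= -11·R1  ⇒  (0, 0, -11/10, 7, 17/10)
     R3 -= 5·R1  ⇒  (0, 0, -19/2, 8, 11/2)
[3] R2 /= -11/10  ⇒  (0, 0, 1, -70/11, -17/11)
     R0 -= 4/5·R2  ⇒  (1, 0, 0, 56/11, 7/11)
     R1 -= -11/10·R2  ⇒  (0, 1, 0, -5, -1)
     R3 -= -19/2·R2  ⇒  (0, 0, 0, -577/11, -101/11)
[4] R3 /= -577/11  ⇒  (0, 0, 0, 1, 101/577)
     R0 -= 56/11·R3  ⇒  (1, 0, 0, 0, -147/577)
     R1 -= -5·R3  ⇒  (0, 1, 0, 0, -72/577)
     R2 -= -70/11·R3  ⇒  (0, 0, 1, 0, -249/577)

pivot columns: 0, 1, 2, 3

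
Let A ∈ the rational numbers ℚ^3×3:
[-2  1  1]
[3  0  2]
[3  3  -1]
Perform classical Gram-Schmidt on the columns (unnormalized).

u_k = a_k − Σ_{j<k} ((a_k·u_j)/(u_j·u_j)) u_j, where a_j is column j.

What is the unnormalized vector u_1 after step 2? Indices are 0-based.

Step 1: u_0 = a_0 = (-2, 3, 3).
Step 2: u_1 = a_1 − (7/22)·u_0 = (18/11, -21/22, 45/22).

u_1 = (18/11, -21/22, 45/22)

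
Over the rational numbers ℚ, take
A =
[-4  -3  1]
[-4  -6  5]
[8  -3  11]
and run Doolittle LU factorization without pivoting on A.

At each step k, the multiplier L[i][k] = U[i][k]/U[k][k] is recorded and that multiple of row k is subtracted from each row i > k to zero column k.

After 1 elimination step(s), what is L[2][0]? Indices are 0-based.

k=0: U[0][0]=-4
  eliminate (1,0): mult=1, new row 1: (0, -3, 4); set L[1][0]=1
  eliminate (2,0): mult=-2, new row 2: (0, -9, 13); set L[2][0]=-2

L[2][0] = -2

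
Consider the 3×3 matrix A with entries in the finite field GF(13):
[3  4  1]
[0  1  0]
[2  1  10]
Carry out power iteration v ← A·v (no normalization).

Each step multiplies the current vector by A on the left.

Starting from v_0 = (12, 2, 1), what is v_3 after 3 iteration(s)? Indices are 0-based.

v_0 = (12, 2, 1).
v_1 = A·v_0 = (6, 2, 10).
v_2 = A·v_1 = (10, 2, 10).
v_3 = A·v_2 = (9, 2, 5).

v_3 = (9, 2, 5)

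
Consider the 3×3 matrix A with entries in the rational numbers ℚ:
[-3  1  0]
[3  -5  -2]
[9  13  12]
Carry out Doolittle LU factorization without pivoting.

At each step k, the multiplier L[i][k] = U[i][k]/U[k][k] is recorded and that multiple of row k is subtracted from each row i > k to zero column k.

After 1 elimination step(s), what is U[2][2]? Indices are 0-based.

U[2][2] = 12

Step 1: pivot at (0,0) is -3.
  row1 ← row1 − (-1)·row0  ⇒  L[1][0]=-1, U row1=(0, -4, -2)
  row2 ← row2 − (-3)·row0  ⇒  L[2][0]=-3, U row2=(0, 16, 12)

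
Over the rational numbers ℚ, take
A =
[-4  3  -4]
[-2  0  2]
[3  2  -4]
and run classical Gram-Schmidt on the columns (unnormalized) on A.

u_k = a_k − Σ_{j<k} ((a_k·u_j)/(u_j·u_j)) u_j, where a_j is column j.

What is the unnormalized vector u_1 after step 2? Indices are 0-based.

u_1 = (63/29, -12/29, 76/29)

Step 1: u_0 = a_0 = (-4, -2, 3).
Step 2: u_1 = a_1 − (-6/29)·u_0 = (63/29, -12/29, 76/29).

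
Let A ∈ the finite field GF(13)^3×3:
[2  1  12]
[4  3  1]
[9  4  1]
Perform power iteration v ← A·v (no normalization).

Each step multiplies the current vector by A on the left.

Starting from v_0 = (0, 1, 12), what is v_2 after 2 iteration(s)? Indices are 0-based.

v_2 = (3, 4, 3)

v_0 = (0, 1, 12).
v_1 = A·v_0 = (2, 2, 3).
v_2 = A·v_1 = (3, 4, 3).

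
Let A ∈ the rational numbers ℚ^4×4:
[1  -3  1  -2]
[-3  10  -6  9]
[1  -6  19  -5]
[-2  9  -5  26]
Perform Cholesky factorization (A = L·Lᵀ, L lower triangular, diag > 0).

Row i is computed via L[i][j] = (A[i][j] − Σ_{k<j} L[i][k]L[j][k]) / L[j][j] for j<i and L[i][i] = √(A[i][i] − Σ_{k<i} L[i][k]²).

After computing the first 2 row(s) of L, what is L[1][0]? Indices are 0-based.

L[1][0] = -3

Step 1: L[0][0] = √(1) = 1.
  L[1][0] = (-3) / L[0][0] = -3.
Step 2: L[1][1] = √(1) = 1.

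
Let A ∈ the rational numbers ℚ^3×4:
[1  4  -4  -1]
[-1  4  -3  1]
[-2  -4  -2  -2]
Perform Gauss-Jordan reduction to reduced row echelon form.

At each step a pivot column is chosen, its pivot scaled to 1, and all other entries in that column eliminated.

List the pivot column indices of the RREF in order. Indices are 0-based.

pivot columns: 0, 1, 2

step 1: normalize row 0 (÷1) = (1, 4, -4, -1)
  row 1: subtract -1×row0 = (0, 8, -7, 0)
  row 2: subtract -2×row0 = (0, 4, -10, -4)
step 2: normalize row 1 (÷8) = (0, 1, -7/8, 0)
  row 0: subtract 4×row1 = (1, 0, -1/2, -1)
  row 2: subtract 4×row1 = (0, 0, -13/2, -4)
step 3: normalize row 2 (÷-13/2) = (0, 0, 1, 8/13)
  row 0: subtract -1/2×row2 = (1, 0, 0, -9/13)
  row 1: subtract -7/8×row2 = (0, 1, 0, 7/13)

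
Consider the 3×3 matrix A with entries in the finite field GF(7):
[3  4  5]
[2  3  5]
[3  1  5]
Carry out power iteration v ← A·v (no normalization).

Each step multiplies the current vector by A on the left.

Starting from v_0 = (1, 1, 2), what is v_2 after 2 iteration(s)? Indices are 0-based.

v_0 = (1, 1, 2).
v_1 = A·v_0 = (3, 1, 0).
v_2 = A·v_1 = (6, 2, 3).

v_2 = (6, 2, 3)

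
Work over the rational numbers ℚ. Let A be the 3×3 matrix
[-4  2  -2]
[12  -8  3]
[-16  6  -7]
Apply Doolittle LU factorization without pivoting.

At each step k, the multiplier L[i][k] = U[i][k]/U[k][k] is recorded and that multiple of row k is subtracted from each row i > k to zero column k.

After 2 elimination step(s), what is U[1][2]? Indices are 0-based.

[col 0] pivot -4
  R1 -= -3*R0 → (0, -2, -3)  (L[1][0] := -3)
  R2 -= 4*R0 → (0, -2, 1)  (L[2][0] := 4)
[col 1] pivot -2
  R2 -= 1*R1 → (0, 0, 4)  (L[2][1] := 1)

U[1][2] = -3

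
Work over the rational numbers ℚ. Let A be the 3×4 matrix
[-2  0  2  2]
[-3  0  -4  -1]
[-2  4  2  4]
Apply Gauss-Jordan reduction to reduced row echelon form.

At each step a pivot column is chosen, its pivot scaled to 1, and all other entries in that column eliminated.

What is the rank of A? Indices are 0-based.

rank = 3

[1] R0 /= -2  ⇒  (1, 0, -1, -1)
     R1 -= -3·R0  ⇒  (0, 0, -7, -4)
     R2 -= -2·R0  ⇒  (0, 4, 0, 2)
[2] R1 <-> R2
[2] R1 /= 4  ⇒  (0, 1, 0, 1/2)
[3] R2 /= -7  ⇒  (0, 0, 1, 4/7)
     R0 -= -1·R2  ⇒  (1, 0, 0, -3/7)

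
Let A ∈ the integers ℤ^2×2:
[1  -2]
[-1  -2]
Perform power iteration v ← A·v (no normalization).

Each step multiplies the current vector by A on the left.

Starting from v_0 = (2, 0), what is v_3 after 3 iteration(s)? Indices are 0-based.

v_0 = (2, 0).
v_1 = A·v_0 = (2, -2).
v_2 = A·v_1 = (6, 2).
v_3 = A·v_2 = (2, -10).

v_3 = (2, -10)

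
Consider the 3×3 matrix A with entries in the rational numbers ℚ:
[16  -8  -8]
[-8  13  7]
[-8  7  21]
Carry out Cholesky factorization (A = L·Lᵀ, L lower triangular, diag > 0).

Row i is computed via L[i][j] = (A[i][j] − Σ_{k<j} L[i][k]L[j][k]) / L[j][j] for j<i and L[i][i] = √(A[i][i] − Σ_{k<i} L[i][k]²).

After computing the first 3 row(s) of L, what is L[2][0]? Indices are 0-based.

L[2][0] = -2

Step 1: L[0][0] = √(16) = 4.
  L[1][0] = (-8) / L[0][0] = -2.
Step 2: L[1][1] = √(9) = 3.
  L[2][0] = (-8) / L[0][0] = -2.
  L[2][1] = (3) / L[1][1] = 1.
Step 3: L[2][2] = √(16) = 4.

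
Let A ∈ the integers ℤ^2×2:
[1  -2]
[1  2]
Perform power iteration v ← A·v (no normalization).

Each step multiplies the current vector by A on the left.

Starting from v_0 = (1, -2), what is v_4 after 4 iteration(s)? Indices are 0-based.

v_0 = (1, -2).
v_1 = A·v_0 = (5, -3).
v_2 = A·v_1 = (11, -1).
v_3 = A·v_2 = (13, 9).
v_4 = A·v_3 = (-5, 31).

v_4 = (-5, 31)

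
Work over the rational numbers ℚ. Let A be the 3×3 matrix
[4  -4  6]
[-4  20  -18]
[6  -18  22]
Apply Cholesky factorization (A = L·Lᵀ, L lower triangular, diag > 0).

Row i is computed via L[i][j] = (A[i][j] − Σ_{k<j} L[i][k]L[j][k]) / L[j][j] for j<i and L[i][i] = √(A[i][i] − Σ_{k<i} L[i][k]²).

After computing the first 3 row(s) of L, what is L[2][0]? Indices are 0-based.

Step 1: L[0][0] = √(4) = 2.
  L[1][0] = (-4) / L[0][0] = -2.
Step 2: L[1][1] = √(16) = 4.
  L[2][0] = (6) / L[0][0] = 3.
  L[2][1] = (-12) / L[1][1] = -3.
Step 3: L[2][2] = √(4) = 2.

L[2][0] = 3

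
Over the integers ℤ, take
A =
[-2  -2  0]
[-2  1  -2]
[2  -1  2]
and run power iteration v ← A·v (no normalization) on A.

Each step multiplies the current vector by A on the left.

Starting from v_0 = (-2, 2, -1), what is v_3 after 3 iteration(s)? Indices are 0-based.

v_0 = (-2, 2, -1).
v_1 = A·v_0 = (0, 8, -8).
v_2 = A·v_1 = (-16, 24, -24).
v_3 = A·v_2 = (-16, 104, -104).

v_3 = (-16, 104, -104)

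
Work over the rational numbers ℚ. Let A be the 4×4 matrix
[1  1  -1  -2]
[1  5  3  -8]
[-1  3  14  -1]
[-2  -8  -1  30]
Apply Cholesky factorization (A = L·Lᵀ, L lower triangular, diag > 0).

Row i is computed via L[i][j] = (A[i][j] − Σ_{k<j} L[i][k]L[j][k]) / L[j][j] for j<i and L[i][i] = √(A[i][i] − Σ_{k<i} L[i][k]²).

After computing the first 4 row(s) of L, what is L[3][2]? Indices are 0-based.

Step 1: L[0][0] = √(1) = 1.
  L[1][0] = (1) / L[0][0] = 1.
Step 2: L[1][1] = √(4) = 2.
  L[2][0] = (-1) / L[0][0] = -1.
  L[2][1] = (4) / L[1][1] = 2.
Step 3: L[2][2] = √(9) = 3.
  L[3][0] = (-2) / L[0][0] = -2.
  L[3][1] = (-6) / L[1][1] = -3.
  L[3][2] = (3) / L[2][2] = 1.
Step 4: L[3][3] = √(16) = 4.

L[3][2] = 1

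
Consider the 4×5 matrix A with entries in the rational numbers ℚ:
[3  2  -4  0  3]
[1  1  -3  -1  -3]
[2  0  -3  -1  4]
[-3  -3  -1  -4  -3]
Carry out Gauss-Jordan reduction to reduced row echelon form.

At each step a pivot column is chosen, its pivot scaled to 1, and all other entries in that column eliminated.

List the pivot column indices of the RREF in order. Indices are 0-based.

step 1: normalize row 0 (÷3) = (1, 2/3, -4/3, 0, 1)
  row 1: subtract 1×row0 = (0, 1/3, -5/3, -1, -4)
  row 2: subtract 2×row0 = (0, -4/3, -1/3, -1, 2)
  row 3: subtract -3×row0 = (0, -1, -5, -4, 0)
step 2: normalize row 1 (÷1/3) = (0, 1, -5, -3, -12)
  row 0: subtract 2/3×row1 = (1, 0, 2, 2, 9)
  row 2: subtract -4/3×row1 = (0, 0, -7, -5, -14)
  row 3: subtract -1×row1 = (0, 0, -10, -7, -12)
step 3: normalize row 2 (÷-7) = (0, 0, 1, 5/7, 2)
  row 0: subtract 2×row2 = (1, 0, 0, 4/7, 5)
  row 1: subtract -5×row2 = (0, 1, 0, 4/7, -2)
  row 3: subtract -10×row2 = (0, 0, 0, 1/7, 8)
step 4: normalize row 3 (÷1/7) = (0, 0, 0, 1, 56)
  row 0: subtract 4/7×row3 = (1, 0, 0, 0, -27)
  row 1: subtract 4/7×row3 = (0, 1, 0, 0, -34)
  row 2: subtract 5/7×row3 = (0, 0, 1, 0, -38)

pivot columns: 0, 1, 2, 3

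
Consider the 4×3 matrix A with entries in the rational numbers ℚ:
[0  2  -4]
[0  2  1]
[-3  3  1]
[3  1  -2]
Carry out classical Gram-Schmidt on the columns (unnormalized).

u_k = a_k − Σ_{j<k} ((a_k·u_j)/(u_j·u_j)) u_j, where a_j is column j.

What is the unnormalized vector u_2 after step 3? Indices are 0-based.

u_2 = (-3, 2, 1/2, 1/2)

Step 1: u_0 = a_0 = (0, 0, -3, 3).
Step 2: u_1 = a_1 − (-1/3)·u_0 = (2, 2, 2, 2).
Step 3: u_2 = a_2 − (-1/2)·u_0 − (-1/2)·u_1 = (-3, 2, 1/2, 1/2).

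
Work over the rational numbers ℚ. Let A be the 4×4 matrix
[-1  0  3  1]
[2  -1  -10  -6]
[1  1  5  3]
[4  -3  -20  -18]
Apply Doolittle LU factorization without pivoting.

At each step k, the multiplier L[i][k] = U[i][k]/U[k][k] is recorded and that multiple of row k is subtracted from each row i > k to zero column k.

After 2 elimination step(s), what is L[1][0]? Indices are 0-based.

L[1][0] = -2

Step 1: pivot at (0,0) is -1.
  row1 ← row1 − (-2)·row0  ⇒  L[1][0]=-2, U row1=(0, -1, -4, -4)
  row2 ← row2 − (-1)·row0  ⇒  L[2][0]=-1, U row2=(0, 1, 8, 4)
  row3 ← row3 − (-4)·row0  ⇒  L[3][0]=-4, U row3=(0, -3, -8, -14)
Step 2: pivot at (1,1) is -1.
  row2 ← row2 − (-1)·row1  ⇒  L[2][1]=-1, U row2=(0, 0, 4, 0)
  row3 ← row3 − (3)·row1  ⇒  L[3][1]=3, U row3=(0, 0, 4, -2)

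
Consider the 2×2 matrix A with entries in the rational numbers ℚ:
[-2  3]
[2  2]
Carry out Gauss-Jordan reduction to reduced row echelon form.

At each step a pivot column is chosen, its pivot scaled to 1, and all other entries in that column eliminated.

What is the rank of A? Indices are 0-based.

step 1: normalize row 0 (÷-2) = (1, -3/2)
  row 1: subtract 2×row0 = (0, 5)
step 2: normalize row 1 (÷5) = (0, 1)
  row 0: subtract -3/2×row1 = (1, 0)

rank = 2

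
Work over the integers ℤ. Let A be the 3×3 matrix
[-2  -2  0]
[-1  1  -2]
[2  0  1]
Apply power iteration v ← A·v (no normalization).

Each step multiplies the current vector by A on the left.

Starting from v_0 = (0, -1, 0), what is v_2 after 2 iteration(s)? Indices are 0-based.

v_2 = (-2, -3, 4)

v_0 = (0, -1, 0).
v_1 = A·v_0 = (2, -1, 0).
v_2 = A·v_1 = (-2, -3, 4).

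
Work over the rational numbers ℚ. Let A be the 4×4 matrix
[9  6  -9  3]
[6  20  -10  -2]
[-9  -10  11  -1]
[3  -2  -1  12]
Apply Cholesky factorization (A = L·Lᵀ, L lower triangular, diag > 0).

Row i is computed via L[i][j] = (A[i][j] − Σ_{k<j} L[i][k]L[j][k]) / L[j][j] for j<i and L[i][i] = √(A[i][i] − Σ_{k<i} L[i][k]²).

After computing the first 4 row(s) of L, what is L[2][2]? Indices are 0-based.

Step 1: L[0][0] = √(9) = 3.
  L[1][0] = (6) / L[0][0] = 2.
Step 2: L[1][1] = √(16) = 4.
  L[2][0] = (-9) / L[0][0] = -3.
  L[2][1] = (-4) / L[1][1] = -1.
Step 3: L[2][2] = √(1) = 1.
  L[3][0] = (3) / L[0][0] = 1.
  L[3][1] = (-4) / L[1][1] = -1.
  L[3][2] = (1) / L[2][2] = 1.
Step 4: L[3][3] = √(9) = 3.

L[2][2] = 1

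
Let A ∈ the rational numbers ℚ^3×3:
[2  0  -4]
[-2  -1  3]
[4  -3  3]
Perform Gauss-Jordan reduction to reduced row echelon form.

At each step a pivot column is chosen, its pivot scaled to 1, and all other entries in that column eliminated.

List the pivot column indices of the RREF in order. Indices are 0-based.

[1] R0 /= 2  ⇒  (1, 0, -2)
     R1 -= -2·R0  ⇒  (0, -1, -1)
     R2 -= 4·R0  ⇒  (0, -3, 11)
[2] R1 /= -1  ⇒  (0, 1, 1)
     R2 -= -3·R1  ⇒  (0, 0, 14)
[3] R2 /= 14  ⇒  (0, 0, 1)
     R0 -= -2·R2  ⇒  (1, 0, 0)
     R1 -= 1·R2  ⇒  (0, 1, 0)

pivot columns: 0, 1, 2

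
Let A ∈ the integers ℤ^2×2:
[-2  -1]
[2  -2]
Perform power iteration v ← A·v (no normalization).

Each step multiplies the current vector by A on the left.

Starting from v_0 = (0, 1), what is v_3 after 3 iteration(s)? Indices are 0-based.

v_3 = (-10, 4)

v_0 = (0, 1).
v_1 = A·v_0 = (-1, -2).
v_2 = A·v_1 = (4, 2).
v_3 = A·v_2 = (-10, 4).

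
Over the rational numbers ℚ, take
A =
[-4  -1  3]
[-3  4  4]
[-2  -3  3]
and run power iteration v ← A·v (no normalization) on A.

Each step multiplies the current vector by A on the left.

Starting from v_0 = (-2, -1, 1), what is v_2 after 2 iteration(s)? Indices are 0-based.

v_2 = (-24, 28, -12)

v_0 = (-2, -1, 1).
v_1 = A·v_0 = (12, 6, 10).
v_2 = A·v_1 = (-24, 28, -12).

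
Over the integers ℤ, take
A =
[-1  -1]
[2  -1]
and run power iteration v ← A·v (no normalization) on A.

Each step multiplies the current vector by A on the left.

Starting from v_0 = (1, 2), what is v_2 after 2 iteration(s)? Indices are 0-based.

v_2 = (3, -6)

v_0 = (1, 2).
v_1 = A·v_0 = (-3, 0).
v_2 = A·v_1 = (3, -6).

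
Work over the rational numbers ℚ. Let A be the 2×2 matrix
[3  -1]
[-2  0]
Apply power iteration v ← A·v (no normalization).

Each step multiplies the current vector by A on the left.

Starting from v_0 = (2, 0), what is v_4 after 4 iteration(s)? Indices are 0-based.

v_0 = (2, 0).
v_1 = A·v_0 = (6, -4).
v_2 = A·v_1 = (22, -12).
v_3 = A·v_2 = (78, -44).
v_4 = A·v_3 = (278, -156).

v_4 = (278, -156)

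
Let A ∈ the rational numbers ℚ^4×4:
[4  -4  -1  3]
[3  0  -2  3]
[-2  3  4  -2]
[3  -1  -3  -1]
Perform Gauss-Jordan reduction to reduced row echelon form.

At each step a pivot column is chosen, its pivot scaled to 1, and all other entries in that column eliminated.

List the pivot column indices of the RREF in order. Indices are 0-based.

pivot columns: 0, 1, 2, 3

[1] R0 /= 4  ⇒  (1, -1, -1/4, 3/4)
     R1 -= 3·R0  ⇒  (0, 3, -5/4, 3/4)
     R2 -= -2·R0  ⇒  (0, 1, 7/2, -1/2)
     R3 -= 3·R0  ⇒  (0, 2, -9/4, -13/4)
[2] R1 /= 3  ⇒  (0, 1, -5/12, 1/4)
     R0 -= -1·R1  ⇒  (1, 0, -2/3, 1)
     R2 -= 1·R1  ⇒  (0, 0, 47/12, -3/4)
     R3 -= 2·R1  ⇒  (0, 0, -17/12, -15/4)
[3] R2 /= 47/12  ⇒  (0, 0, 1, -9/47)
     R0 -= -2/3·R2  ⇒  (1, 0, 0, 41/47)
     R1 -= -5/12·R2  ⇒  (0, 1, 0, 8/47)
     R3 -= -17/12·R2  ⇒  (0, 0, 0, -189/47)
[4] R3 /= -189/47  ⇒  (0, 0, 0, 1)
     R0 -= 41/47·R3  ⇒  (1, 0, 0, 0)
     R1 -= 8/47·R3  ⇒  (0, 1, 0, 0)
     R2 -= -9/47·R3  ⇒  (0, 0, 1, 0)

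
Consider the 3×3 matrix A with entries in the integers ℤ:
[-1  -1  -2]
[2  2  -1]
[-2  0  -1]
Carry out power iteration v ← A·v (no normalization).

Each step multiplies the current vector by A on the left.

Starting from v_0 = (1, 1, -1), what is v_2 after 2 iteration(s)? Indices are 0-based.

v_2 = (-3, 11, 1)

v_0 = (1, 1, -1).
v_1 = A·v_0 = (0, 5, -1).
v_2 = A·v_1 = (-3, 11, 1).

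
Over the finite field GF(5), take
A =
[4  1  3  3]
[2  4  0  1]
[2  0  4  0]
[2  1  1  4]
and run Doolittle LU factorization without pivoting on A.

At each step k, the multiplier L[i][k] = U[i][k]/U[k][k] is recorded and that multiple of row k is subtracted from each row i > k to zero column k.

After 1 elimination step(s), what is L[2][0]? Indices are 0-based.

L[2][0] = 3

Step 1: pivot at (0,0) is 4.
  row1 ← row1 − (3)·row0  ⇒  L[1][0]=3, U row1=(0, 1, 1, 2)
  row2 ← row2 − (3)·row0  ⇒  L[2][0]=3, U row2=(0, 2, 0, 1)
  row3 ← row3 − (3)·row0  ⇒  L[3][0]=3, U row3=(0, 3, 2, 0)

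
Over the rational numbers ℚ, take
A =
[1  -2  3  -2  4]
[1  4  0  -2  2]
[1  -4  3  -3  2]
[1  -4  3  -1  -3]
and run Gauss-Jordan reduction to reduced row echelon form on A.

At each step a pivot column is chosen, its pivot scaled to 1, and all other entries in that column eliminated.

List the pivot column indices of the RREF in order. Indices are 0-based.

step 1: normalize row 0 (÷1) = (1, -2, 3, -2, 4)
  row 1: subtract 1×row0 = (0, 6, -3, 0, -2)
  row 2: subtract 1×row0 = (0, -2, 0, -1, -2)
  row 3: subtract 1×row0 = (0, -2, 0, 1, -7)
step 2: normalize row 1 (÷6) = (0, 1, -1/2, 0, -1/3)
  row 0: subtract -2×row1 = (1, 0, 2, -2, 10/3)
  row 2: subtract -2×row1 = (0, 0, -1, -1, -8/3)
  row 3: subtract -2×row1 = (0, 0, -1, 1, -23/3)
step 3: normalize row 2 (÷-1) = (0, 0, 1, 1, 8/3)
  row 0: subtract 2×row2 = (1, 0, 0, -4, -2)
  row 1: subtract -1/2×row2 = (0, 1, 0, 1/2, 1)
  row 3: subtract -1×row2 = (0, 0, 0, 2, -5)
step 4: normalize row 3 (÷2) = (0, 0, 0, 1, -5/2)
  row 0: subtract -4×row3 = (1, 0, 0, 0, -12)
  row 1: subtract 1/2×row3 = (0, 1, 0, 0, 9/4)
  row 2: subtract 1×row3 = (0, 0, 1, 0, 31/6)

pivot columns: 0, 1, 2, 3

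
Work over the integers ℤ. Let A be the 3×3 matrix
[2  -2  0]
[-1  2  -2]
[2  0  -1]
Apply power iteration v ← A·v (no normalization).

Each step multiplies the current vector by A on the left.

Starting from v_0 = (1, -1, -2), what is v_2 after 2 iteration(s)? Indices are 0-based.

v_2 = (6, -10, 4)

v_0 = (1, -1, -2).
v_1 = A·v_0 = (4, 1, 4).
v_2 = A·v_1 = (6, -10, 4).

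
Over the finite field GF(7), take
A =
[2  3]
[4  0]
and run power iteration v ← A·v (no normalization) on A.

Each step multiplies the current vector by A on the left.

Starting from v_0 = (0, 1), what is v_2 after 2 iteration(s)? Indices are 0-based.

v_2 = (6, 5)

v_0 = (0, 1).
v_1 = A·v_0 = (3, 0).
v_2 = A·v_1 = (6, 5).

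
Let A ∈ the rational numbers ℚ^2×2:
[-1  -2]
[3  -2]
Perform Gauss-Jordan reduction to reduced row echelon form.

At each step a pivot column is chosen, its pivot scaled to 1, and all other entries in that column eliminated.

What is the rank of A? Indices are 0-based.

rank = 2

step 1: normalize row 0 (÷-1) = (1, 2)
  row 1: subtract 3×row0 = (0, -8)
step 2: normalize row 1 (÷-8) = (0, 1)
  row 0: subtract 2×row1 = (1, 0)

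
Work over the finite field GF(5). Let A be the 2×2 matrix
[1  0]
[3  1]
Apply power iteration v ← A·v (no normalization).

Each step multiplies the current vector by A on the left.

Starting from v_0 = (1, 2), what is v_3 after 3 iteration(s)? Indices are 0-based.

v_0 = (1, 2).
v_1 = A·v_0 = (1, 0).
v_2 = A·v_1 = (1, 3).
v_3 = A·v_2 = (1, 1).

v_3 = (1, 1)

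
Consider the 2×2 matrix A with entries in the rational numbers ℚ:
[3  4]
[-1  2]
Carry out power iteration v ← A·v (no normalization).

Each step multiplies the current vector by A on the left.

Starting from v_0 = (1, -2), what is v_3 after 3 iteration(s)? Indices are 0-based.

v_3 = (-125, 25)

v_0 = (1, -2).
v_1 = A·v_0 = (-5, -5).
v_2 = A·v_1 = (-35, -5).
v_3 = A·v_2 = (-125, 25).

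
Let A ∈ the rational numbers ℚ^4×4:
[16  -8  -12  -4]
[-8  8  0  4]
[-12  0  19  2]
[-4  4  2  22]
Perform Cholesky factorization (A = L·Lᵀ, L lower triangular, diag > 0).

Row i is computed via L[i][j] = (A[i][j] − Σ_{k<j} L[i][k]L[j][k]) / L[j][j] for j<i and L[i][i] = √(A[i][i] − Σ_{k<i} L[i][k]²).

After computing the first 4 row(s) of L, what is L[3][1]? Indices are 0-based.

Step 1: L[0][0] = √(16) = 4.
  L[1][0] = (-8) / L[0][0] = -2.
Step 2: L[1][1] = √(4) = 2.
  L[2][0] = (-12) / L[0][0] = -3.
  L[2][1] = (-6) / L[1][1] = -3.
Step 3: L[2][2] = √(1) = 1.
  L[3][0] = (-4) / L[0][0] = -1.
  L[3][1] = (2) / L[1][1] = 1.
  L[3][2] = (2) / L[2][2] = 2.
Step 4: L[3][3] = √(16) = 4.

L[3][1] = 1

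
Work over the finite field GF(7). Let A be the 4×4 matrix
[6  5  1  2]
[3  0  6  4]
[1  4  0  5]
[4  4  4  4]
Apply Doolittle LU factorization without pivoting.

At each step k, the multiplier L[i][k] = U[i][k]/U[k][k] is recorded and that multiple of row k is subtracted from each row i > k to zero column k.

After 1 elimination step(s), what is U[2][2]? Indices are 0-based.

U[2][2] = 1

k=0: U[0][0]=6
  eliminate (1,0): mult=4, new row 1: (0, 1, 2, 3); set L[1][0]=4
  eliminate (2,0): mult=6, new row 2: (0, 2, 1, 0); set L[2][0]=6
  eliminate (3,0): mult=3, new row 3: (0, 3, 1, 5); set L[3][0]=3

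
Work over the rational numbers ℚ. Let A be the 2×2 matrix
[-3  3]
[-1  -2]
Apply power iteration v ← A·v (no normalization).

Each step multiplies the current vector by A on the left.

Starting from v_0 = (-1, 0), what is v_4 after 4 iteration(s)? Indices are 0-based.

v_0 = (-1, 0).
v_1 = A·v_0 = (3, 1).
v_2 = A·v_1 = (-6, -5).
v_3 = A·v_2 = (3, 16).
v_4 = A·v_3 = (39, -35).

v_4 = (39, -35)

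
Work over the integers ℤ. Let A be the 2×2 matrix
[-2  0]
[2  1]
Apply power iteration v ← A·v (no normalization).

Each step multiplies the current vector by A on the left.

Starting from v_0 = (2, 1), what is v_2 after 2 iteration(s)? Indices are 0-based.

v_2 = (8, -3)

v_0 = (2, 1).
v_1 = A·v_0 = (-4, 5).
v_2 = A·v_1 = (8, -3).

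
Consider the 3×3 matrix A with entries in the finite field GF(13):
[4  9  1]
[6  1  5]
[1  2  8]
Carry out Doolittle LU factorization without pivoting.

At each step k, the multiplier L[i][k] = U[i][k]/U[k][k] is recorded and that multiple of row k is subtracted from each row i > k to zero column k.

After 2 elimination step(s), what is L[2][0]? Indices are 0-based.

L[2][0] = 10

[col 0] pivot 4
  R1 -= 8*R0 → (0, 7, 10)  (L[1][0] := 8)
  R2 -= 10*R0 → (0, 3, 11)  (L[2][0] := 10)
[col 1] pivot 7
  R2 -= 6*R1 → (0, 0, 3)  (L[2][1] := 6)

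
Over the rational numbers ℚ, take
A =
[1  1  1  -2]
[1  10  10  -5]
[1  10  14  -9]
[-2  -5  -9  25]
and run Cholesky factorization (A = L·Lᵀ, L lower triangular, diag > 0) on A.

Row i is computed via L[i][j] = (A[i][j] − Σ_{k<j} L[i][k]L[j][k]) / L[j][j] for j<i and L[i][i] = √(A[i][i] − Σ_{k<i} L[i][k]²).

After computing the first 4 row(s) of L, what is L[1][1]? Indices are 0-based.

L[1][1] = 3

Step 1: L[0][0] = √(1) = 1.
  L[1][0] = (1) / L[0][0] = 1.
Step 2: L[1][1] = √(9) = 3.
  L[2][0] = (1) / L[0][0] = 1.
  L[2][1] = (9) / L[1][1] = 3.
Step 3: L[2][2] = √(4) = 2.
  L[3][0] = (-2) / L[0][0] = -2.
  L[3][1] = (-3) / L[1][1] = -1.
  L[3][2] = (-4) / L[2][2] = -2.
Step 4: L[3][3] = √(16) = 4.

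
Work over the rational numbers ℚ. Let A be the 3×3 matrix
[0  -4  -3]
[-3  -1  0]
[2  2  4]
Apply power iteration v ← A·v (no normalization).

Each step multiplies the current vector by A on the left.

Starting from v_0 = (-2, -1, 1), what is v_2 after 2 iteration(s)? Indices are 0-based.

v_2 = (-22, -10, 8)

v_0 = (-2, -1, 1).
v_1 = A·v_0 = (1, 7, -2).
v_2 = A·v_1 = (-22, -10, 8).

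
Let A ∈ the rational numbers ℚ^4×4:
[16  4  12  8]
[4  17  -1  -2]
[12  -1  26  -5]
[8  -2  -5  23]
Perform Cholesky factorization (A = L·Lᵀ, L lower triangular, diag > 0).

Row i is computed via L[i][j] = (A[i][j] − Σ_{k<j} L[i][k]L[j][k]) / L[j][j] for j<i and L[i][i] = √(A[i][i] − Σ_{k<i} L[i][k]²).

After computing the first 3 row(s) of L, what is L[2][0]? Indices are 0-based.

L[2][0] = 3

Step 1: L[0][0] = √(16) = 4.
  L[1][0] = (4) / L[0][0] = 1.
Step 2: L[1][1] = √(16) = 4.
  L[2][0] = (12) / L[0][0] = 3.
  L[2][1] = (-4) / L[1][1] = -1.
Step 3: L[2][2] = √(16) = 4.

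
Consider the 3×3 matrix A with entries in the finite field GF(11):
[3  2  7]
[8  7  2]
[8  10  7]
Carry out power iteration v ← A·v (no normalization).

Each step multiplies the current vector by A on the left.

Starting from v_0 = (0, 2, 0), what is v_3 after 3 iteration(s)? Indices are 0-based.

v_0 = (0, 2, 0).
v_1 = A·v_0 = (4, 3, 9).
v_2 = A·v_1 = (4, 5, 4).
v_3 = A·v_2 = (6, 9, 0).

v_3 = (6, 9, 0)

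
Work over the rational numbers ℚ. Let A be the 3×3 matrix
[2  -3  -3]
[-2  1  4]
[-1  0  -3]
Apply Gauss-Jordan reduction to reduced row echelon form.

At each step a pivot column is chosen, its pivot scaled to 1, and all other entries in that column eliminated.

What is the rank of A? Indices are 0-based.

[1] R0 /= 2  ⇒  (1, -3/2, -3/2)
     R1 -= -2·R0  ⇒  (0, -2, 1)
     R2 -= -1·R0  ⇒  (0, -3/2, -9/2)
[2] R1 /= -2  ⇒  (0, 1, -1/2)
     R0 -= -3/2·R1  ⇒  (1, 0, -9/4)
     R2 -= -3/2·R1  ⇒  (0, 0, -21/4)
[3] R2 /= -21/4  ⇒  (0, 0, 1)
     R0 -= -9/4·R2  ⇒  (1, 0, 0)
     R1 -= -1/2·R2  ⇒  (0, 1, 0)

rank = 3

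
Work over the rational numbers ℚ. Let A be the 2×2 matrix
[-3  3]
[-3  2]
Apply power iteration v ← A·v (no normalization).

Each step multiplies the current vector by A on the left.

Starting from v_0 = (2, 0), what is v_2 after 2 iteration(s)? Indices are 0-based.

v_0 = (2, 0).
v_1 = A·v_0 = (-6, -6).
v_2 = A·v_1 = (0, 6).

v_2 = (0, 6)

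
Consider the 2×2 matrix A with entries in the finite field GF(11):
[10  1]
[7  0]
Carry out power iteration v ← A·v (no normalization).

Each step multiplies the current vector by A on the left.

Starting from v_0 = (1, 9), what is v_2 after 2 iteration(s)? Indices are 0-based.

v_0 = (1, 9).
v_1 = A·v_0 = (8, 7).
v_2 = A·v_1 = (10, 1).

v_2 = (10, 1)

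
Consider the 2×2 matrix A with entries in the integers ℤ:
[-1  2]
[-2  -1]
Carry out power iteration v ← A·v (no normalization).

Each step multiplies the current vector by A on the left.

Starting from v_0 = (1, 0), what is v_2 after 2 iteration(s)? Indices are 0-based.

v_2 = (-3, 4)

v_0 = (1, 0).
v_1 = A·v_0 = (-1, -2).
v_2 = A·v_1 = (-3, 4).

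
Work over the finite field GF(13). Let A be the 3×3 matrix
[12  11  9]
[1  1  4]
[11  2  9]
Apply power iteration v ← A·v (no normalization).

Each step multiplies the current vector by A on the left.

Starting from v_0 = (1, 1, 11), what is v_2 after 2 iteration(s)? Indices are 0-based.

v_2 = (1, 5, 11)

v_0 = (1, 1, 11).
v_1 = A·v_0 = (5, 7, 8).
v_2 = A·v_1 = (1, 5, 11).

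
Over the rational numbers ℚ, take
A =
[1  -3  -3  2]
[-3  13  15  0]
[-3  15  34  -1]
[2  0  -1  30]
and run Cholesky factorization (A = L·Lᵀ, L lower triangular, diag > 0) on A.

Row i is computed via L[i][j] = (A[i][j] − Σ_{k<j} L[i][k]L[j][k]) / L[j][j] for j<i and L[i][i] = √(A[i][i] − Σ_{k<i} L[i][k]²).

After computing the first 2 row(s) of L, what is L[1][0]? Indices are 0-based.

Step 1: L[0][0] = √(1) = 1.
  L[1][0] = (-3) / L[0][0] = -3.
Step 2: L[1][1] = √(4) = 2.

L[1][0] = -3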